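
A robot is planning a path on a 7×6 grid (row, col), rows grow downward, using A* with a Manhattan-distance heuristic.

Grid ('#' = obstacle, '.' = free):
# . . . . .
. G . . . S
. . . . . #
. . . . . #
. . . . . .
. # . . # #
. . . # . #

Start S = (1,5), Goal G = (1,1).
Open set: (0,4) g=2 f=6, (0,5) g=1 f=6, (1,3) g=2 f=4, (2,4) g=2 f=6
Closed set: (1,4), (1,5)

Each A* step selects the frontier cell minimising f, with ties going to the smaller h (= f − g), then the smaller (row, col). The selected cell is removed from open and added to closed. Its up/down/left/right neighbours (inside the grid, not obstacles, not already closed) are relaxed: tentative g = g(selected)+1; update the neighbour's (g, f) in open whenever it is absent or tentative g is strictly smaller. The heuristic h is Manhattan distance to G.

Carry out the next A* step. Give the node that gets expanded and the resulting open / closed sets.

step 1: expand (1,3) (f=4, h=2) → closed; open now [(0,3) g=3 f=6, (0,4) g=2 f=6, (0,5) g=1 f=6, (1,2) g=3 f=4, (2,3) g=3 f=6, (2,4) g=2 f=6]

expanded=(1,3); open=[(0,3) g=3 f=6, (0,4) g=2 f=6, (0,5) g=1 f=6, (1,2) g=3 f=4, (2,3) g=3 f=6, (2,4) g=2 f=6]; closed=[(1,3), (1,4), (1,5)]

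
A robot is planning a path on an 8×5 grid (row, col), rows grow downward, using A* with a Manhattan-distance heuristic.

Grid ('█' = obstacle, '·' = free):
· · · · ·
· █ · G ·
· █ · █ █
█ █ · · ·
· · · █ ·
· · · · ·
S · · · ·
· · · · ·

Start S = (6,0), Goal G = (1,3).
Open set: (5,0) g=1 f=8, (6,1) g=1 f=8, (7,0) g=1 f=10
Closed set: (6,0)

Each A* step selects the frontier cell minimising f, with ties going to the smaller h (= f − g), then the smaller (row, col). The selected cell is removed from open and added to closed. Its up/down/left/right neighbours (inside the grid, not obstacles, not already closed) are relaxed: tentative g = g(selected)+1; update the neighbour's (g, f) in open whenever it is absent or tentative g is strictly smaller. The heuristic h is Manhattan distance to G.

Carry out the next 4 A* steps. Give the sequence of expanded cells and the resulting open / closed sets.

order=[(5,0) → (4,0) → (4,1) → (4,2)]; open=[(3,2) g=5 f=8, (5,1) g=2 f=8, (5,2) g=5 f=10, (6,1) g=1 f=8, (7,0) g=1 f=10]; closed=[(4,0), (4,1), (4,2), (5,0), (6,0)]

step 1: expand (5,0) (f=8, h=7) → closed; open now [(4,0) g=2 f=8, (5,1) g=2 f=8, (6,1) g=1 f=8, (7,0) g=1 f=10]
step 2: expand (4,0) (f=8, h=6) → closed; open now [(4,1) g=3 f=8, (5,1) g=2 f=8, (6,1) g=1 f=8, (7,0) g=1 f=10]
step 3: expand (4,1) (f=8, h=5) → closed; open now [(4,2) g=4 f=8, (5,1) g=2 f=8, (6,1) g=1 f=8, (7,0) g=1 f=10]
step 4: expand (4,2) (f=8, h=4) → closed; open now [(3,2) g=5 f=8, (5,1) g=2 f=8, (5,2) g=5 f=10, (6,1) g=1 f=8, (7,0) g=1 f=10]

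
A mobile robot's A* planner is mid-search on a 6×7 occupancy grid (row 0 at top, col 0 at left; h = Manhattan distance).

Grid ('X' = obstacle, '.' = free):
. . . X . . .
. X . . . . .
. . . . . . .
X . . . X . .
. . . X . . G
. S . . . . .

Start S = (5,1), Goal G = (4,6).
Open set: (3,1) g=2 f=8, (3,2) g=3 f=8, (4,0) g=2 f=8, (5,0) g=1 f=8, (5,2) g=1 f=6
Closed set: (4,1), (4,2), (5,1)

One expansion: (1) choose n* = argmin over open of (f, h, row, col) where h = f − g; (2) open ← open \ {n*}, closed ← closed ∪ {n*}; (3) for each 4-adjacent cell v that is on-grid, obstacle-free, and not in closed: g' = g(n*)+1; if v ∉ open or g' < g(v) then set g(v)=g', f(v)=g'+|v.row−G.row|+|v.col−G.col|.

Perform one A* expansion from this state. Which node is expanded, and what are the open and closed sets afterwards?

expanded=(5,2); open=[(3,1) g=2 f=8, (3,2) g=3 f=8, (4,0) g=2 f=8, (5,0) g=1 f=8, (5,3) g=2 f=6]; closed=[(4,1), (4,2), (5,1), (5,2)]

step 1: expand (5,2) (f=6, h=5) → closed; open now [(3,1) g=2 f=8, (3,2) g=3 f=8, (4,0) g=2 f=8, (5,0) g=1 f=8, (5,3) g=2 f=6]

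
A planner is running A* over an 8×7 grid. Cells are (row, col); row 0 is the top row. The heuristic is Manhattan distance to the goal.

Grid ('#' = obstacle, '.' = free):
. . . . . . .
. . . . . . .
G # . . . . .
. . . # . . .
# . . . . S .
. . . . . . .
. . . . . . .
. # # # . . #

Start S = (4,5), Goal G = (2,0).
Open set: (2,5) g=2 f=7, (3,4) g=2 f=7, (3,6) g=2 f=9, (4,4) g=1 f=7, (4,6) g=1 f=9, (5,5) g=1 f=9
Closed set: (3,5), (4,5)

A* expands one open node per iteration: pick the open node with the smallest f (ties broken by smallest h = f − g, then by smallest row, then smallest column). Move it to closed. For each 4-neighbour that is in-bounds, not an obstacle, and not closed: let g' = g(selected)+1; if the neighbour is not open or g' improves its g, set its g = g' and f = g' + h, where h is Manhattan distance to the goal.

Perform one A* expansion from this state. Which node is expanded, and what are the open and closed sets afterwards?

expanded=(2,5); open=[(1,5) g=3 f=9, (2,4) g=3 f=7, (2,6) g=3 f=9, (3,4) g=2 f=7, (3,6) g=2 f=9, (4,4) g=1 f=7, (4,6) g=1 f=9, (5,5) g=1 f=9]; closed=[(2,5), (3,5), (4,5)]

step 1: expand (2,5) (f=7, h=5) → closed; open now [(1,5) g=3 f=9, (2,4) g=3 f=7, (2,6) g=3 f=9, (3,4) g=2 f=7, (3,6) g=2 f=9, (4,4) g=1 f=7, (4,6) g=1 f=9, (5,5) g=1 f=9]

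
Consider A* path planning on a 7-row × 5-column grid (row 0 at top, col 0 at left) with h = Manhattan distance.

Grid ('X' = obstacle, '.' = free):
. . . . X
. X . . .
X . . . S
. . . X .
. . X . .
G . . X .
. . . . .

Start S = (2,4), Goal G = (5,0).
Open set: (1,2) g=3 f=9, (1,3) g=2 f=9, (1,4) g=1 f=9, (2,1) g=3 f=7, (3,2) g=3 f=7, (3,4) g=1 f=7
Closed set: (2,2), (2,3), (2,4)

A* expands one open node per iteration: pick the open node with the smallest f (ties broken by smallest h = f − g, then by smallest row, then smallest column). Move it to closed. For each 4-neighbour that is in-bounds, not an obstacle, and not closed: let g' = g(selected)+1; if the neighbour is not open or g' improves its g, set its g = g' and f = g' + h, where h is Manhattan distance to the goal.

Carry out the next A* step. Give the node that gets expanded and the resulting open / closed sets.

expanded=(2,1); open=[(1,2) g=3 f=9, (1,3) g=2 f=9, (1,4) g=1 f=9, (3,1) g=4 f=7, (3,2) g=3 f=7, (3,4) g=1 f=7]; closed=[(2,1), (2,2), (2,3), (2,4)]

step 1: expand (2,1) (f=7, h=4) → closed; open now [(1,2) g=3 f=9, (1,3) g=2 f=9, (1,4) g=1 f=9, (3,1) g=4 f=7, (3,2) g=3 f=7, (3,4) g=1 f=7]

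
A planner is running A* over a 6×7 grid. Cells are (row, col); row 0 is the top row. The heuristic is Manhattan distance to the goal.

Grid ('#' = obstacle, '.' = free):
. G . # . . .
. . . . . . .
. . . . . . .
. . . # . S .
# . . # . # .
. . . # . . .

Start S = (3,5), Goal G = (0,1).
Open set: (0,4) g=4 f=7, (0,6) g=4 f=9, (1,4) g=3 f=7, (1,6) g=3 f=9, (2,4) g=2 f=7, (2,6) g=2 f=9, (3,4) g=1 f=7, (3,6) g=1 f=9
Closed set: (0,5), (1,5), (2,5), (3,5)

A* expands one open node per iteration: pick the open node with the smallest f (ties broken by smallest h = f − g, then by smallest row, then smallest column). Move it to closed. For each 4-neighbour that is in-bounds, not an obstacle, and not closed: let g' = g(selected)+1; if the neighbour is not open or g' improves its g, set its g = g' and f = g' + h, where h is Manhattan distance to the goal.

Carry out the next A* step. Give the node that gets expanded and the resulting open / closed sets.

expanded=(0,4); open=[(0,6) g=4 f=9, (1,4) g=3 f=7, (1,6) g=3 f=9, (2,4) g=2 f=7, (2,6) g=2 f=9, (3,4) g=1 f=7, (3,6) g=1 f=9]; closed=[(0,4), (0,5), (1,5), (2,5), (3,5)]

step 1: expand (0,4) (f=7, h=3) → closed; open now [(0,6) g=4 f=9, (1,4) g=3 f=7, (1,6) g=3 f=9, (2,4) g=2 f=7, (2,6) g=2 f=9, (3,4) g=1 f=7, (3,6) g=1 f=9]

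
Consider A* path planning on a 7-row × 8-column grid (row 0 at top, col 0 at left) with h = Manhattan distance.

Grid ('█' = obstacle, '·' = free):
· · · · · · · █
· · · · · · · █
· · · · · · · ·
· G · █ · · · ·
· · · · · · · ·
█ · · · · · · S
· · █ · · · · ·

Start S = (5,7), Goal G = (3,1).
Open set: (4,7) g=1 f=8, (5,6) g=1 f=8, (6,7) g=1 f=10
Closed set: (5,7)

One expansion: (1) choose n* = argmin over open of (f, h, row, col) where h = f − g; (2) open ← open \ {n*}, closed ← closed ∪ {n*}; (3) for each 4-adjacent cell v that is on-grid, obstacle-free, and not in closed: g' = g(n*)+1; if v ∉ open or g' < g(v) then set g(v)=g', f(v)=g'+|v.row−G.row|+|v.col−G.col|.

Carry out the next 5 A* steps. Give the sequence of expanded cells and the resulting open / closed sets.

order=[(4,7) → (3,7) → (3,6) → (3,5) → (3,4)]; open=[(2,4) g=6 f=10, (2,5) g=5 f=10, (2,6) g=4 f=10, (2,7) g=3 f=10, (4,4) g=6 f=10, (4,5) g=5 f=10, (4,6) g=2 f=8, (5,6) g=1 f=8, (6,7) g=1 f=10]; closed=[(3,4), (3,5), (3,6), (3,7), (4,7), (5,7)]

step 1: expand (4,7) (f=8, h=7) → closed; open now [(3,7) g=2 f=8, (4,6) g=2 f=8, (5,6) g=1 f=8, (6,7) g=1 f=10]
step 2: expand (3,7) (f=8, h=6) → closed; open now [(2,7) g=3 f=10, (3,6) g=3 f=8, (4,6) g=2 f=8, (5,6) g=1 f=8, (6,7) g=1 f=10]
step 3: expand (3,6) (f=8, h=5) → closed; open now [(2,6) g=4 f=10, (2,7) g=3 f=10, (3,5) g=4 f=8, (4,6) g=2 f=8, (5,6) g=1 f=8, (6,7) g=1 f=10]
step 4: expand (3,5) (f=8, h=4) → closed; open now [(2,5) g=5 f=10, (2,6) g=4 f=10, (2,7) g=3 f=10, (3,4) g=5 f=8, (4,5) g=5 f=10, (4,6) g=2 f=8, (5,6) g=1 f=8, (6,7) g=1 f=10]
step 5: expand (3,4) (f=8, h=3) → closed; open now [(2,4) g=6 f=10, (2,5) g=5 f=10, (2,6) g=4 f=10, (2,7) g=3 f=10, (4,4) g=6 f=10, (4,5) g=5 f=10, (4,6) g=2 f=8, (5,6) g=1 f=8, (6,7) g=1 f=10]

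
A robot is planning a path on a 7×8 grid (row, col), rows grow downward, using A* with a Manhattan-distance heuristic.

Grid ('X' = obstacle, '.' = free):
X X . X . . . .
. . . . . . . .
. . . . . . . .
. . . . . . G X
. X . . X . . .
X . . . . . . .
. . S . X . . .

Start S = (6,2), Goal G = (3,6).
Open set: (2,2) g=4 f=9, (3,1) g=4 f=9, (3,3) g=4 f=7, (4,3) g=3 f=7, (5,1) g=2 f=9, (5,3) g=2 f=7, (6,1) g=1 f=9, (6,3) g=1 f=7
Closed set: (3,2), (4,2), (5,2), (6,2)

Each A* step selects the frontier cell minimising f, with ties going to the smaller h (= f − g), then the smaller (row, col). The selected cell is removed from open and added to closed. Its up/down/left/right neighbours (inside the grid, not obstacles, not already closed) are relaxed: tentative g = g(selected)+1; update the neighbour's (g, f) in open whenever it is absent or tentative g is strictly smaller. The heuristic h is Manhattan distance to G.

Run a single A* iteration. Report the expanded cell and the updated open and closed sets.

expanded=(3,3); open=[(2,2) g=4 f=9, (2,3) g=5 f=9, (3,1) g=4 f=9, (3,4) g=5 f=7, (4,3) g=3 f=7, (5,1) g=2 f=9, (5,3) g=2 f=7, (6,1) g=1 f=9, (6,3) g=1 f=7]; closed=[(3,2), (3,3), (4,2), (5,2), (6,2)]

step 1: expand (3,3) (f=7, h=3) → closed; open now [(2,2) g=4 f=9, (2,3) g=5 f=9, (3,1) g=4 f=9, (3,4) g=5 f=7, (4,3) g=3 f=7, (5,1) g=2 f=9, (5,3) g=2 f=7, (6,1) g=1 f=9, (6,3) g=1 f=7]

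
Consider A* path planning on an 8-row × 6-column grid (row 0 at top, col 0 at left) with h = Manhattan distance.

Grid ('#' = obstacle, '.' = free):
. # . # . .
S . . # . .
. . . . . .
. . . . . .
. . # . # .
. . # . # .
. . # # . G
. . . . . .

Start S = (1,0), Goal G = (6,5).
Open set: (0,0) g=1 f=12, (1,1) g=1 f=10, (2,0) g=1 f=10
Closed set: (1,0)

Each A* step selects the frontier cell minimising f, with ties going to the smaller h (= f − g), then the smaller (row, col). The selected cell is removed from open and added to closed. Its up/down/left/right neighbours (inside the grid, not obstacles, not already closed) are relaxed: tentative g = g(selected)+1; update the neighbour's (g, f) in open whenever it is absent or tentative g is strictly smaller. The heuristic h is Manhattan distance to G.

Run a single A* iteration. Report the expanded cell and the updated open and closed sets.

step 1: expand (1,1) (f=10, h=9) → closed; open now [(0,0) g=1 f=12, (1,2) g=2 f=10, (2,0) g=1 f=10, (2,1) g=2 f=10]

expanded=(1,1); open=[(0,0) g=1 f=12, (1,2) g=2 f=10, (2,0) g=1 f=10, (2,1) g=2 f=10]; closed=[(1,0), (1,1)]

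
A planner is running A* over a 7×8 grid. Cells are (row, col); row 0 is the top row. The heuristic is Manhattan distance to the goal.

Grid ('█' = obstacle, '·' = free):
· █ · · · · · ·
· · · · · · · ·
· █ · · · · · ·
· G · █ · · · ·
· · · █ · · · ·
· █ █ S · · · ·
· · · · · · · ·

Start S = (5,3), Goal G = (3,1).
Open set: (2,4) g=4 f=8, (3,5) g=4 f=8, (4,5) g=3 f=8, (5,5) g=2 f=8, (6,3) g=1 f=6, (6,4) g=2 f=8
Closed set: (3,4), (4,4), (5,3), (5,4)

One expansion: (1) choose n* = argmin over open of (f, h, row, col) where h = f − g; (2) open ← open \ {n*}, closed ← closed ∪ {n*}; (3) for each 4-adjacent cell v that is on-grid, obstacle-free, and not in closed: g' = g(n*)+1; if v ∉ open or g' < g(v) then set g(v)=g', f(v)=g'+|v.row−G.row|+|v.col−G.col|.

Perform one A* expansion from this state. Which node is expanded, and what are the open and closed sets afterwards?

step 1: expand (6,3) (f=6, h=5) → closed; open now [(2,4) g=4 f=8, (3,5) g=4 f=8, (4,5) g=3 f=8, (5,5) g=2 f=8, (6,2) g=2 f=6, (6,4) g=2 f=8]

expanded=(6,3); open=[(2,4) g=4 f=8, (3,5) g=4 f=8, (4,5) g=3 f=8, (5,5) g=2 f=8, (6,2) g=2 f=6, (6,4) g=2 f=8]; closed=[(3,4), (4,4), (5,3), (5,4), (6,3)]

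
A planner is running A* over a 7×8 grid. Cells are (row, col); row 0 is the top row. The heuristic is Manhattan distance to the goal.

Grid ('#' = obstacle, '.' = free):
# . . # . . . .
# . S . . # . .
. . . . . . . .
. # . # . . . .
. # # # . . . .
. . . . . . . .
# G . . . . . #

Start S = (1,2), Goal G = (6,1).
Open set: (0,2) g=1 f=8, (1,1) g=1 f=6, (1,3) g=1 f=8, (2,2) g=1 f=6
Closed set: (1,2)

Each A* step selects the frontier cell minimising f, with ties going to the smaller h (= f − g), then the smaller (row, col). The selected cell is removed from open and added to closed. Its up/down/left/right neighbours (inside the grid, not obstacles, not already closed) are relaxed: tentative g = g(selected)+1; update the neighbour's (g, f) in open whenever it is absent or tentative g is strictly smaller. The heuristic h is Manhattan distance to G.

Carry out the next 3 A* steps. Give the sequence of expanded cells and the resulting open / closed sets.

order=[(1,1) → (2,1) → (2,2)]; open=[(0,1) g=2 f=8, (0,2) g=1 f=8, (1,3) g=1 f=8, (2,0) g=3 f=8, (2,3) g=2 f=8, (3,2) g=2 f=6]; closed=[(1,1), (1,2), (2,1), (2,2)]

step 1: expand (1,1) (f=6, h=5) → closed; open now [(0,1) g=2 f=8, (0,2) g=1 f=8, (1,3) g=1 f=8, (2,1) g=2 f=6, (2,2) g=1 f=6]
step 2: expand (2,1) (f=6, h=4) → closed; open now [(0,1) g=2 f=8, (0,2) g=1 f=8, (1,3) g=1 f=8, (2,0) g=3 f=8, (2,2) g=1 f=6]
step 3: expand (2,2) (f=6, h=5) → closed; open now [(0,1) g=2 f=8, (0,2) g=1 f=8, (1,3) g=1 f=8, (2,0) g=3 f=8, (2,3) g=2 f=8, (3,2) g=2 f=6]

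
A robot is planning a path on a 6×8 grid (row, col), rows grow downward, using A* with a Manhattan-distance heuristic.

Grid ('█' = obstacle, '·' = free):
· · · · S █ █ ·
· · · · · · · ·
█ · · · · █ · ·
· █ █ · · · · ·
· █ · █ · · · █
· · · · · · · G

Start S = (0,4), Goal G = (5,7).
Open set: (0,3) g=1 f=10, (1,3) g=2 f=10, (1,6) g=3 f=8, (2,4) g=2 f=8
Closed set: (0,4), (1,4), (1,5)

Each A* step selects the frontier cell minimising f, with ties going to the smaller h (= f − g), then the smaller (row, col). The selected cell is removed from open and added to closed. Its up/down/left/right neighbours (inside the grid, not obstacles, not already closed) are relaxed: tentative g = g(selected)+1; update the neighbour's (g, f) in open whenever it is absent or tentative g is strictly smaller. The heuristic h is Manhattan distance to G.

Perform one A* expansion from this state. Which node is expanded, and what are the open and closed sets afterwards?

expanded=(1,6); open=[(0,3) g=1 f=10, (1,3) g=2 f=10, (1,7) g=4 f=8, (2,4) g=2 f=8, (2,6) g=4 f=8]; closed=[(0,4), (1,4), (1,5), (1,6)]

step 1: expand (1,6) (f=8, h=5) → closed; open now [(0,3) g=1 f=10, (1,3) g=2 f=10, (1,7) g=4 f=8, (2,4) g=2 f=8, (2,6) g=4 f=8]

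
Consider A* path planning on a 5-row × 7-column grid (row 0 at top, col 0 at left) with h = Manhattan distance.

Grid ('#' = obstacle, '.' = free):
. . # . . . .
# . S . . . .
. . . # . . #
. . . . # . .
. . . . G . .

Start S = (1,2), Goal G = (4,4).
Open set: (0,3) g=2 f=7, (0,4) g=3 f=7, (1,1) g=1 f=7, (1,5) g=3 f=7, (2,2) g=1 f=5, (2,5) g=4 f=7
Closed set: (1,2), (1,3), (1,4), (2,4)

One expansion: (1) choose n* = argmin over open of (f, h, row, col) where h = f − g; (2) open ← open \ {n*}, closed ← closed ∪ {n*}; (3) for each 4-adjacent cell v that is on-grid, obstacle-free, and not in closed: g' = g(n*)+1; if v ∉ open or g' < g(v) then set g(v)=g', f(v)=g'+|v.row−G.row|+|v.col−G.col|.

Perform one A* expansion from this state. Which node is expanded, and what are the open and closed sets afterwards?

expanded=(2,2); open=[(0,3) g=2 f=7, (0,4) g=3 f=7, (1,1) g=1 f=7, (1,5) g=3 f=7, (2,1) g=2 f=7, (2,5) g=4 f=7, (3,2) g=2 f=5]; closed=[(1,2), (1,3), (1,4), (2,2), (2,4)]

step 1: expand (2,2) (f=5, h=4) → closed; open now [(0,3) g=2 f=7, (0,4) g=3 f=7, (1,1) g=1 f=7, (1,5) g=3 f=7, (2,1) g=2 f=7, (2,5) g=4 f=7, (3,2) g=2 f=5]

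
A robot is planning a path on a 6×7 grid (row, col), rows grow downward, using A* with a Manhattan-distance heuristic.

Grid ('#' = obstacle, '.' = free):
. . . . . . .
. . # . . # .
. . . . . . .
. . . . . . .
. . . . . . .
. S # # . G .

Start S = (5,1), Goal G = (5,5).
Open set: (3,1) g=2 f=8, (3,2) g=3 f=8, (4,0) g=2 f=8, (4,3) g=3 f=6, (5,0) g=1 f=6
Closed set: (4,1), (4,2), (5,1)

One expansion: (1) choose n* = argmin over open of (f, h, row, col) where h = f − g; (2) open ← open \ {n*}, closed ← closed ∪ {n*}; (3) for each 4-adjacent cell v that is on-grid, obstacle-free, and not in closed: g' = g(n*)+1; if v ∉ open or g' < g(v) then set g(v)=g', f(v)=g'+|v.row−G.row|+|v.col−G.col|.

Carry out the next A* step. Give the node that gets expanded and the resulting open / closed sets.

expanded=(4,3); open=[(3,1) g=2 f=8, (3,2) g=3 f=8, (3,3) g=4 f=8, (4,0) g=2 f=8, (4,4) g=4 f=6, (5,0) g=1 f=6]; closed=[(4,1), (4,2), (4,3), (5,1)]

step 1: expand (4,3) (f=6, h=3) → closed; open now [(3,1) g=2 f=8, (3,2) g=3 f=8, (3,3) g=4 f=8, (4,0) g=2 f=8, (4,4) g=4 f=6, (5,0) g=1 f=6]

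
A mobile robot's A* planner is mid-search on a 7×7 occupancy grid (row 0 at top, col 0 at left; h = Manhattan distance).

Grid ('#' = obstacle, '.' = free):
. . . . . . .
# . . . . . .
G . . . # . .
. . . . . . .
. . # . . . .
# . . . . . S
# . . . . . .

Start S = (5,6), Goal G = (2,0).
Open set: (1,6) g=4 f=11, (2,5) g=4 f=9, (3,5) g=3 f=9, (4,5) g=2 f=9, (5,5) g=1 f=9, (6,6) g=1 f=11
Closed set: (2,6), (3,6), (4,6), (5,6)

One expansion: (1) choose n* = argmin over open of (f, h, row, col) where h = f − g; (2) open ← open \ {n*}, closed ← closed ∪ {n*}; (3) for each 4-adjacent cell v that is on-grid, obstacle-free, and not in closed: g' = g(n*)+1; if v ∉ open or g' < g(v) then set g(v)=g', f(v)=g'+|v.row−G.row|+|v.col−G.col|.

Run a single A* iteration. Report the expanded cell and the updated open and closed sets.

expanded=(2,5); open=[(1,5) g=5 f=11, (1,6) g=4 f=11, (3,5) g=3 f=9, (4,5) g=2 f=9, (5,5) g=1 f=9, (6,6) g=1 f=11]; closed=[(2,5), (2,6), (3,6), (4,6), (5,6)]

step 1: expand (2,5) (f=9, h=5) → closed; open now [(1,5) g=5 f=11, (1,6) g=4 f=11, (3,5) g=3 f=9, (4,5) g=2 f=9, (5,5) g=1 f=9, (6,6) g=1 f=11]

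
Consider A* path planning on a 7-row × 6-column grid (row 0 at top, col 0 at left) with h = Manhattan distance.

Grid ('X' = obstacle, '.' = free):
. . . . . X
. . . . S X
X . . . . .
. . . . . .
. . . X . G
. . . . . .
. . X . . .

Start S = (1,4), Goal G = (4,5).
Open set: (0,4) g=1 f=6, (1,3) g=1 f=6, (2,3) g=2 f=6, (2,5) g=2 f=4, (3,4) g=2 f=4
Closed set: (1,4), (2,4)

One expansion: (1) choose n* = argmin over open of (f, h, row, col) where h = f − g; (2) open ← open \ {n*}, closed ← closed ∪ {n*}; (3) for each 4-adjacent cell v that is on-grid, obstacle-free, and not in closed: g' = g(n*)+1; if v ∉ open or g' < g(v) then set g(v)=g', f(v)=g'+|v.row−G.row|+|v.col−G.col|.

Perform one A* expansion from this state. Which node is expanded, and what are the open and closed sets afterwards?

step 1: expand (2,5) (f=4, h=2) → closed; open now [(0,4) g=1 f=6, (1,3) g=1 f=6, (2,3) g=2 f=6, (3,4) g=2 f=4, (3,5) g=3 f=4]

expanded=(2,5); open=[(0,4) g=1 f=6, (1,3) g=1 f=6, (2,3) g=2 f=6, (3,4) g=2 f=4, (3,5) g=3 f=4]; closed=[(1,4), (2,4), (2,5)]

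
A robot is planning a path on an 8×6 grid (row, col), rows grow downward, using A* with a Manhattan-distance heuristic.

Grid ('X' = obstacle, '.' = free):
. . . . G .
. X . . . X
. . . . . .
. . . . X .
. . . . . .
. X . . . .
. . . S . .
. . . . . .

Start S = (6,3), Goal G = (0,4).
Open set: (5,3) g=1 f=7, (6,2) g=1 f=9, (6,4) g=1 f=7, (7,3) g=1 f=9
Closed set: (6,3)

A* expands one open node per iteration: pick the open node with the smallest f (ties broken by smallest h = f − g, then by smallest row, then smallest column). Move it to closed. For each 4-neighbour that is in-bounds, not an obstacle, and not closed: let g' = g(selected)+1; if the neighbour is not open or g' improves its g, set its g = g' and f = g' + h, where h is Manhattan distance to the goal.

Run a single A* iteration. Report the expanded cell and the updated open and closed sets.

expanded=(5,3); open=[(4,3) g=2 f=7, (5,2) g=2 f=9, (5,4) g=2 f=7, (6,2) g=1 f=9, (6,4) g=1 f=7, (7,3) g=1 f=9]; closed=[(5,3), (6,3)]

step 1: expand (5,3) (f=7, h=6) → closed; open now [(4,3) g=2 f=7, (5,2) g=2 f=9, (5,4) g=2 f=7, (6,2) g=1 f=9, (6,4) g=1 f=7, (7,3) g=1 f=9]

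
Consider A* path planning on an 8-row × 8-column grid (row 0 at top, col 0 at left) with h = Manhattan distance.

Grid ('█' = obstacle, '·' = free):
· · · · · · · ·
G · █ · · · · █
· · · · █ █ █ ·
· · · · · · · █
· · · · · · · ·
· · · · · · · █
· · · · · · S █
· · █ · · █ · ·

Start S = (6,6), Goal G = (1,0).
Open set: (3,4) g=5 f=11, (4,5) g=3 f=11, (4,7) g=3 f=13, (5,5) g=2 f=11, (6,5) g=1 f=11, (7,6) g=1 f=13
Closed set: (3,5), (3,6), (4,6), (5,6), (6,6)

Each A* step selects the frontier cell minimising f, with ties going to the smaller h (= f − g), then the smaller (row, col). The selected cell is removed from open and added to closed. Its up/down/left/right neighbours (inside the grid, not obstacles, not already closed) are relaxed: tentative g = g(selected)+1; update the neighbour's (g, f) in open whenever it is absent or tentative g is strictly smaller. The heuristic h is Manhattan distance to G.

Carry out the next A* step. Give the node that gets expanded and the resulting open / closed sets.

expanded=(3,4); open=[(3,3) g=6 f=11, (4,4) g=6 f=13, (4,5) g=3 f=11, (4,7) g=3 f=13, (5,5) g=2 f=11, (6,5) g=1 f=11, (7,6) g=1 f=13]; closed=[(3,4), (3,5), (3,6), (4,6), (5,6), (6,6)]

step 1: expand (3,4) (f=11, h=6) → closed; open now [(3,3) g=6 f=11, (4,4) g=6 f=13, (4,5) g=3 f=11, (4,7) g=3 f=13, (5,5) g=2 f=11, (6,5) g=1 f=11, (7,6) g=1 f=13]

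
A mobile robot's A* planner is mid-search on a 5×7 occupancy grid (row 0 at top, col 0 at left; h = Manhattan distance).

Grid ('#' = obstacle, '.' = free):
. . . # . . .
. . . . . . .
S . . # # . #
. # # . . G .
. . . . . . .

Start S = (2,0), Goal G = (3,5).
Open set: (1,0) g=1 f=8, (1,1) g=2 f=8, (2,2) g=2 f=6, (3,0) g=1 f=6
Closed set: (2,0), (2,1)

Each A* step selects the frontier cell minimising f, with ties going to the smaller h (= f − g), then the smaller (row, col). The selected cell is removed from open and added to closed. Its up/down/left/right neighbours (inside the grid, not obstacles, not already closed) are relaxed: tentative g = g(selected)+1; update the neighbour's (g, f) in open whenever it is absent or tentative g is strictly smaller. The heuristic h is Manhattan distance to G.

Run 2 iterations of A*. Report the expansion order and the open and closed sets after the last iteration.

order=[(2,2) → (3,0)]; open=[(1,0) g=1 f=8, (1,1) g=2 f=8, (1,2) g=3 f=8, (4,0) g=2 f=8]; closed=[(2,0), (2,1), (2,2), (3,0)]

step 1: expand (2,2) (f=6, h=4) → closed; open now [(1,0) g=1 f=8, (1,1) g=2 f=8, (1,2) g=3 f=8, (3,0) g=1 f=6]
step 2: expand (3,0) (f=6, h=5) → closed; open now [(1,0) g=1 f=8, (1,1) g=2 f=8, (1,2) g=3 f=8, (4,0) g=2 f=8]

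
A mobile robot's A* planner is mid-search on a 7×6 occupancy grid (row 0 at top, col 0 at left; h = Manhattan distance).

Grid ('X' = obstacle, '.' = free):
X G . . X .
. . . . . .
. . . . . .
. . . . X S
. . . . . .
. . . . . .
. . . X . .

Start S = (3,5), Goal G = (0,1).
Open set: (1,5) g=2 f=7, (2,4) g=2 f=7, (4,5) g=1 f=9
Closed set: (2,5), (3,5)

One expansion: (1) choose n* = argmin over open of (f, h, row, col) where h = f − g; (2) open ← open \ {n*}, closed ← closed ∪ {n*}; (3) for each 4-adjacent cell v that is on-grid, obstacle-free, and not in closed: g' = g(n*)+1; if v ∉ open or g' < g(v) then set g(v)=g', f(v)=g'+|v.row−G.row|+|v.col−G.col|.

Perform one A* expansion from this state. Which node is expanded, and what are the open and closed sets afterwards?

step 1: expand (1,5) (f=7, h=5) → closed; open now [(0,5) g=3 f=7, (1,4) g=3 f=7, (2,4) g=2 f=7, (4,5) g=1 f=9]

expanded=(1,5); open=[(0,5) g=3 f=7, (1,4) g=3 f=7, (2,4) g=2 f=7, (4,5) g=1 f=9]; closed=[(1,5), (2,5), (3,5)]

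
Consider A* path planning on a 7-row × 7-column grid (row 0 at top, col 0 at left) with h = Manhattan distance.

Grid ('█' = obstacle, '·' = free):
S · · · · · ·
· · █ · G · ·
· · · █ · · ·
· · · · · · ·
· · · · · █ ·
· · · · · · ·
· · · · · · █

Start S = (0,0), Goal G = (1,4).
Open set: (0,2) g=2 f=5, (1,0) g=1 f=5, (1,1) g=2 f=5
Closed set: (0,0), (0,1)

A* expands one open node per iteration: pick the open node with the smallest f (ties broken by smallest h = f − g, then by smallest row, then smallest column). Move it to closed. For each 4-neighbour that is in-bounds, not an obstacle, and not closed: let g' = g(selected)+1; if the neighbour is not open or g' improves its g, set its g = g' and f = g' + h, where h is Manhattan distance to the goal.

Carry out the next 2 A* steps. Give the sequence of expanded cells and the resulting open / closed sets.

order=[(0,2) → (0,3)]; open=[(0,4) g=4 f=5, (1,0) g=1 f=5, (1,1) g=2 f=5, (1,3) g=4 f=5]; closed=[(0,0), (0,1), (0,2), (0,3)]

step 1: expand (0,2) (f=5, h=3) → closed; open now [(0,3) g=3 f=5, (1,0) g=1 f=5, (1,1) g=2 f=5]
step 2: expand (0,3) (f=5, h=2) → closed; open now [(0,4) g=4 f=5, (1,0) g=1 f=5, (1,1) g=2 f=5, (1,3) g=4 f=5]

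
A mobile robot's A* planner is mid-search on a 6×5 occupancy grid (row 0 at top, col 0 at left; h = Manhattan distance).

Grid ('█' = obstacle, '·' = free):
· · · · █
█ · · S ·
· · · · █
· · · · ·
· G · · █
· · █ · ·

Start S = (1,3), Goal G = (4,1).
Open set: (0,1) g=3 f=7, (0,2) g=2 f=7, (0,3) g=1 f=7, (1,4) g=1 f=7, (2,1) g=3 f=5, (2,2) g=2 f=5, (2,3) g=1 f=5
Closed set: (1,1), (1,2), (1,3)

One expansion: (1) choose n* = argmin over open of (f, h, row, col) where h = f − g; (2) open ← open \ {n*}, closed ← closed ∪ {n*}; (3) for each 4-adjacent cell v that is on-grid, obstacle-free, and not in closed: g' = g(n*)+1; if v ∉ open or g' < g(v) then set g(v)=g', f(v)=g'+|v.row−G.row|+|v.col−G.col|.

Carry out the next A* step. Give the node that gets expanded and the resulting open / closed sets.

step 1: expand (2,1) (f=5, h=2) → closed; open now [(0,1) g=3 f=7, (0,2) g=2 f=7, (0,3) g=1 f=7, (1,4) g=1 f=7, (2,0) g=4 f=7, (2,2) g=2 f=5, (2,3) g=1 f=5, (3,1) g=4 f=5]

expanded=(2,1); open=[(0,1) g=3 f=7, (0,2) g=2 f=7, (0,3) g=1 f=7, (1,4) g=1 f=7, (2,0) g=4 f=7, (2,2) g=2 f=5, (2,3) g=1 f=5, (3,1) g=4 f=5]; closed=[(1,1), (1,2), (1,3), (2,1)]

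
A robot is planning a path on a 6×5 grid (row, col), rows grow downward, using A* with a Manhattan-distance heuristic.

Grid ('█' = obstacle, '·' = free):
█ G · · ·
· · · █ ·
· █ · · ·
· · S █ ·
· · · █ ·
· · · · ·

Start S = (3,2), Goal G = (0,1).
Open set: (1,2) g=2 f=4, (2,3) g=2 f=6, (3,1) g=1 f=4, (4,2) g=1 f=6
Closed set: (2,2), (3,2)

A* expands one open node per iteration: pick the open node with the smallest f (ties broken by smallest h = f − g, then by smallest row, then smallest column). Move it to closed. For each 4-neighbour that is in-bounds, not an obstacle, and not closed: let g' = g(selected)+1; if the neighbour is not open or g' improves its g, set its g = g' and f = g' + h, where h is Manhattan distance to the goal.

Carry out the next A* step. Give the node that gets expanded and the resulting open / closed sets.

expanded=(1,2); open=[(0,2) g=3 f=4, (1,1) g=3 f=4, (2,3) g=2 f=6, (3,1) g=1 f=4, (4,2) g=1 f=6]; closed=[(1,2), (2,2), (3,2)]

step 1: expand (1,2) (f=4, h=2) → closed; open now [(0,2) g=3 f=4, (1,1) g=3 f=4, (2,3) g=2 f=6, (3,1) g=1 f=4, (4,2) g=1 f=6]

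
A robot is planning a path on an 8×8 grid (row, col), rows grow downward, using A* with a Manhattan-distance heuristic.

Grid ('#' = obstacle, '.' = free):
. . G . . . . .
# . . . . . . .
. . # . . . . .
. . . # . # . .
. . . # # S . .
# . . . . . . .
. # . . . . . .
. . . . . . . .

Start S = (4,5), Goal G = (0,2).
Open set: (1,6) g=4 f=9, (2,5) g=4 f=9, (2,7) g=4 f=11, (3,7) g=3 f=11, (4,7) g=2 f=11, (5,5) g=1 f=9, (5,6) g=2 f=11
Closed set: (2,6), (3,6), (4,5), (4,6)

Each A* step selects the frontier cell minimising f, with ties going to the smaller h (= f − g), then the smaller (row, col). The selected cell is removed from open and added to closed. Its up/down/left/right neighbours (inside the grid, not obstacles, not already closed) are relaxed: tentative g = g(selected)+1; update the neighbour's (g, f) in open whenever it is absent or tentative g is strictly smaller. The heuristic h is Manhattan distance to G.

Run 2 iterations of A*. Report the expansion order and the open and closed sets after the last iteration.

order=[(1,6) → (0,6)]; open=[(0,5) g=6 f=9, (0,7) g=6 f=11, (1,5) g=5 f=9, (1,7) g=5 f=11, (2,5) g=4 f=9, (2,7) g=4 f=11, (3,7) g=3 f=11, (4,7) g=2 f=11, (5,5) g=1 f=9, (5,6) g=2 f=11]; closed=[(0,6), (1,6), (2,6), (3,6), (4,5), (4,6)]

step 1: expand (1,6) (f=9, h=5) → closed; open now [(0,6) g=5 f=9, (1,5) g=5 f=9, (1,7) g=5 f=11, (2,5) g=4 f=9, (2,7) g=4 f=11, (3,7) g=3 f=11, (4,7) g=2 f=11, (5,5) g=1 f=9, (5,6) g=2 f=11]
step 2: expand (0,6) (f=9, h=4) → closed; open now [(0,5) g=6 f=9, (0,7) g=6 f=11, (1,5) g=5 f=9, (1,7) g=5 f=11, (2,5) g=4 f=9, (2,7) g=4 f=11, (3,7) g=3 f=11, (4,7) g=2 f=11, (5,5) g=1 f=9, (5,6) g=2 f=11]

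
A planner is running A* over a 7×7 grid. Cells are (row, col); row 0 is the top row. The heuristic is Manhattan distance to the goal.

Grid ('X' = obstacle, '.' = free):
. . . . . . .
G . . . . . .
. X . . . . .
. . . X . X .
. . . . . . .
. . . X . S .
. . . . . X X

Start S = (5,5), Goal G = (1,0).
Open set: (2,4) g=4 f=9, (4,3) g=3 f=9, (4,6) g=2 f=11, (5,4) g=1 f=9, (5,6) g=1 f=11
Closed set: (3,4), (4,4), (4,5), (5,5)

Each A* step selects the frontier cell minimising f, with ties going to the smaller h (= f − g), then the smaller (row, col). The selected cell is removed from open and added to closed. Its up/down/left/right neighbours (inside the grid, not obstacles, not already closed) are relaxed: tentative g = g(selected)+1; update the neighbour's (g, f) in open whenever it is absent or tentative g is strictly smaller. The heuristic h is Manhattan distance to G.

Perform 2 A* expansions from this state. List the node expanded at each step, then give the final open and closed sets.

step 1: expand (2,4) (f=9, h=5) → closed; open now [(1,4) g=5 f=9, (2,3) g=5 f=9, (2,5) g=5 f=11, (4,3) g=3 f=9, (4,6) g=2 f=11, (5,4) g=1 f=9, (5,6) g=1 f=11]
step 2: expand (1,4) (f=9, h=4) → closed; open now [(0,4) g=6 f=11, (1,3) g=6 f=9, (1,5) g=6 f=11, (2,3) g=5 f=9, (2,5) g=5 f=11, (4,3) g=3 f=9, (4,6) g=2 f=11, (5,4) g=1 f=9, (5,6) g=1 f=11]

order=[(2,4) → (1,4)]; open=[(0,4) g=6 f=11, (1,3) g=6 f=9, (1,5) g=6 f=11, (2,3) g=5 f=9, (2,5) g=5 f=11, (4,3) g=3 f=9, (4,6) g=2 f=11, (5,4) g=1 f=9, (5,6) g=1 f=11]; closed=[(1,4), (2,4), (3,4), (4,4), (4,5), (5,5)]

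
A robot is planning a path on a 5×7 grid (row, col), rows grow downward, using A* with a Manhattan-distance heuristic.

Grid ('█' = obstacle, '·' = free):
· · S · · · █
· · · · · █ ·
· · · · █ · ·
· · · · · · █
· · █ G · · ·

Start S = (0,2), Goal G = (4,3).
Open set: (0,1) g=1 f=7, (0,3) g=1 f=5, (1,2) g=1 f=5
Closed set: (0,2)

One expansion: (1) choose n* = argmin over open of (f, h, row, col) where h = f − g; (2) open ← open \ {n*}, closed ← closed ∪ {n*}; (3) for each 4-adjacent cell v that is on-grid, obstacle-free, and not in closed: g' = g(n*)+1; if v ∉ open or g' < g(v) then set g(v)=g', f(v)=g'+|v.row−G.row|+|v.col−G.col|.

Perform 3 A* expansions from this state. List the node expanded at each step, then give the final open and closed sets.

step 1: expand (0,3) (f=5, h=4) → closed; open now [(0,1) g=1 f=7, (0,4) g=2 f=7, (1,2) g=1 f=5, (1,3) g=2 f=5]
step 2: expand (1,3) (f=5, h=3) → closed; open now [(0,1) g=1 f=7, (0,4) g=2 f=7, (1,2) g=1 f=5, (1,4) g=3 f=7, (2,3) g=3 f=5]
step 3: expand (2,3) (f=5, h=2) → closed; open now [(0,1) g=1 f=7, (0,4) g=2 f=7, (1,2) g=1 f=5, (1,4) g=3 f=7, (2,2) g=4 f=7, (3,3) g=4 f=5]

order=[(0,3) → (1,3) → (2,3)]; open=[(0,1) g=1 f=7, (0,4) g=2 f=7, (1,2) g=1 f=5, (1,4) g=3 f=7, (2,2) g=4 f=7, (3,3) g=4 f=5]; closed=[(0,2), (0,3), (1,3), (2,3)]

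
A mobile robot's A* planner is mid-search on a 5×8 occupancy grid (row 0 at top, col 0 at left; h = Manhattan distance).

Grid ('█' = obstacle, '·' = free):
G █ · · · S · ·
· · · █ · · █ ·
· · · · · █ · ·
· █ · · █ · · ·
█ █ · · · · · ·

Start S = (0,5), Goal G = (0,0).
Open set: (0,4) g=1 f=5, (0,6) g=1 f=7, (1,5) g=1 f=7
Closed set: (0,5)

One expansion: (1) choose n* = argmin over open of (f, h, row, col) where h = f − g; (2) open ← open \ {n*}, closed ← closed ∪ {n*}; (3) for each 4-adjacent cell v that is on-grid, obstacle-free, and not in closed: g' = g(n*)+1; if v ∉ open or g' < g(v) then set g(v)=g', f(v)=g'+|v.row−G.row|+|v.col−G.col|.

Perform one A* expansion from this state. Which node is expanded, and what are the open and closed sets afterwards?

expanded=(0,4); open=[(0,3) g=2 f=5, (0,6) g=1 f=7, (1,4) g=2 f=7, (1,5) g=1 f=7]; closed=[(0,4), (0,5)]

step 1: expand (0,4) (f=5, h=4) → closed; open now [(0,3) g=2 f=5, (0,6) g=1 f=7, (1,4) g=2 f=7, (1,5) g=1 f=7]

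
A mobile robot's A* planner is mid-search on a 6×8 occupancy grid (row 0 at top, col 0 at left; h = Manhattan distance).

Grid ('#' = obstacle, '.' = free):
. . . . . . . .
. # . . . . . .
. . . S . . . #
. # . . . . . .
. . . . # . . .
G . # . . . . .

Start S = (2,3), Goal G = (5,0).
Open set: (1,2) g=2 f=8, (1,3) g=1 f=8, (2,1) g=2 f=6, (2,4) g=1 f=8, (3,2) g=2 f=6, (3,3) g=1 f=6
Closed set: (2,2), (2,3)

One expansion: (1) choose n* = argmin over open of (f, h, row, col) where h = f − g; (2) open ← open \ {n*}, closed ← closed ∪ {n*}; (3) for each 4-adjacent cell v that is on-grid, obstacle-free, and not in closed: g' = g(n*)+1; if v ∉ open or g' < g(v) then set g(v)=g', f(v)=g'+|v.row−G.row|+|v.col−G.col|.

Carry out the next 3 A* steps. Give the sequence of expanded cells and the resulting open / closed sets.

step 1: expand (2,1) (f=6, h=4) → closed; open now [(1,2) g=2 f=8, (1,3) g=1 f=8, (2,0) g=3 f=6, (2,4) g=1 f=8, (3,2) g=2 f=6, (3,3) g=1 f=6]
step 2: expand (2,0) (f=6, h=3) → closed; open now [(1,0) g=4 f=8, (1,2) g=2 f=8, (1,3) g=1 f=8, (2,4) g=1 f=8, (3,0) g=4 f=6, (3,2) g=2 f=6, (3,3) g=1 f=6]
step 3: expand (3,0) (f=6, h=2) → closed; open now [(1,0) g=4 f=8, (1,2) g=2 f=8, (1,3) g=1 f=8, (2,4) g=1 f=8, (3,2) g=2 f=6, (3,3) g=1 f=6, (4,0) g=5 f=6]

order=[(2,1) → (2,0) → (3,0)]; open=[(1,0) g=4 f=8, (1,2) g=2 f=8, (1,3) g=1 f=8, (2,4) g=1 f=8, (3,2) g=2 f=6, (3,3) g=1 f=6, (4,0) g=5 f=6]; closed=[(2,0), (2,1), (2,2), (2,3), (3,0)]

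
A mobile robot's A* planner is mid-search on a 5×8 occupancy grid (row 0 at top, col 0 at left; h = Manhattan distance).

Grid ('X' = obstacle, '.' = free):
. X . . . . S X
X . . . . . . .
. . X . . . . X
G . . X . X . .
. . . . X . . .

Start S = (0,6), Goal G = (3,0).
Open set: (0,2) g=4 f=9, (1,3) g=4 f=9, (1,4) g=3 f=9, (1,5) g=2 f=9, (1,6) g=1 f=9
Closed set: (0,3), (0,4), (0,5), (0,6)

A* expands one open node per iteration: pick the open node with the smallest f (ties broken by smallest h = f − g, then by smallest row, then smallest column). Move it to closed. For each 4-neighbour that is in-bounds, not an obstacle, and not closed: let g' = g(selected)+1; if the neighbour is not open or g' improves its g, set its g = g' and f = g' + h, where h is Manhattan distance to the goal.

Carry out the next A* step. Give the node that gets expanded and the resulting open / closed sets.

expanded=(0,2); open=[(1,2) g=5 f=9, (1,3) g=4 f=9, (1,4) g=3 f=9, (1,5) g=2 f=9, (1,6) g=1 f=9]; closed=[(0,2), (0,3), (0,4), (0,5), (0,6)]

step 1: expand (0,2) (f=9, h=5) → closed; open now [(1,2) g=5 f=9, (1,3) g=4 f=9, (1,4) g=3 f=9, (1,5) g=2 f=9, (1,6) g=1 f=9]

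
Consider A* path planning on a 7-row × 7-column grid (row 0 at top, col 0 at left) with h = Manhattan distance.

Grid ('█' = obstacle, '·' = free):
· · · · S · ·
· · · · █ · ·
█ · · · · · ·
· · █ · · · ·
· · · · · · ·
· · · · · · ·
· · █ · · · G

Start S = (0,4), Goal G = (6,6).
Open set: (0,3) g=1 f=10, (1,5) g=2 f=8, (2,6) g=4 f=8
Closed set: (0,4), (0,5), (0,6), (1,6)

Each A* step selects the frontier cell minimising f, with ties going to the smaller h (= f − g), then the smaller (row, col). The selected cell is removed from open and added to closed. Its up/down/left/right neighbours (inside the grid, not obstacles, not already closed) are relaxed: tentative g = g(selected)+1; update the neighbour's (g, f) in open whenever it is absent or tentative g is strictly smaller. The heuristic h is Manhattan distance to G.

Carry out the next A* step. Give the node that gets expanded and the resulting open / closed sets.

expanded=(2,6); open=[(0,3) g=1 f=10, (1,5) g=2 f=8, (2,5) g=5 f=10, (3,6) g=5 f=8]; closed=[(0,4), (0,5), (0,6), (1,6), (2,6)]

step 1: expand (2,6) (f=8, h=4) → closed; open now [(0,3) g=1 f=10, (1,5) g=2 f=8, (2,5) g=5 f=10, (3,6) g=5 f=8]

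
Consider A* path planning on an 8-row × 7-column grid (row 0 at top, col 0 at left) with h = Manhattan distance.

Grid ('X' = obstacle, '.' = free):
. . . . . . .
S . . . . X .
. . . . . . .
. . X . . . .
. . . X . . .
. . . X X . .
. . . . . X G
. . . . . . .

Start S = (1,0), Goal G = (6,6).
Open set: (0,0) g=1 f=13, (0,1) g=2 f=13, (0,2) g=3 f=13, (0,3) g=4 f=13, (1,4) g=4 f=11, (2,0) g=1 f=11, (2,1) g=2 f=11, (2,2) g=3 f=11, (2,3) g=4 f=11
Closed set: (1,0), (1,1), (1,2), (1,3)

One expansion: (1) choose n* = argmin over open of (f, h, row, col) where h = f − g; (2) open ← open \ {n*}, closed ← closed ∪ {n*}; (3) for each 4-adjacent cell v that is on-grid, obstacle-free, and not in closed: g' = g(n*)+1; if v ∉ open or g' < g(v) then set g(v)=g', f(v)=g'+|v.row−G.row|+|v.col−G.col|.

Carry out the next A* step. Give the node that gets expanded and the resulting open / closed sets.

expanded=(1,4); open=[(0,0) g=1 f=13, (0,1) g=2 f=13, (0,2) g=3 f=13, (0,3) g=4 f=13, (0,4) g=5 f=13, (2,0) g=1 f=11, (2,1) g=2 f=11, (2,2) g=3 f=11, (2,3) g=4 f=11, (2,4) g=5 f=11]; closed=[(1,0), (1,1), (1,2), (1,3), (1,4)]

step 1: expand (1,4) (f=11, h=7) → closed; open now [(0,0) g=1 f=13, (0,1) g=2 f=13, (0,2) g=3 f=13, (0,3) g=4 f=13, (0,4) g=5 f=13, (2,0) g=1 f=11, (2,1) g=2 f=11, (2,2) g=3 f=11, (2,3) g=4 f=11, (2,4) g=5 f=11]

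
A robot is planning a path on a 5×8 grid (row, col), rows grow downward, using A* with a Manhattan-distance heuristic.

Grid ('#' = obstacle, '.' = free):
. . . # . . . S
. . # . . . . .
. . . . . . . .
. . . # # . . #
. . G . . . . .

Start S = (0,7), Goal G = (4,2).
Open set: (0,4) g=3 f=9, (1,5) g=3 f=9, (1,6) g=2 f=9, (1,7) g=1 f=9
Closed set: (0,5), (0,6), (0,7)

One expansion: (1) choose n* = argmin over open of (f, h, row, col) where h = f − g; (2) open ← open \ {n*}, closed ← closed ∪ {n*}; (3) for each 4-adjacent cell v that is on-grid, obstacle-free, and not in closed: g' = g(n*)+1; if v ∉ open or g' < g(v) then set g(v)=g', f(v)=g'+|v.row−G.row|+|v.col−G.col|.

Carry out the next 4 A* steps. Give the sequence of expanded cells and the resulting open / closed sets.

step 1: expand (0,4) (f=9, h=6) → closed; open now [(1,4) g=4 f=9, (1,5) g=3 f=9, (1,6) g=2 f=9, (1,7) g=1 f=9]
step 2: expand (1,4) (f=9, h=5) → closed; open now [(1,3) g=5 f=9, (1,5) g=3 f=9, (1,6) g=2 f=9, (1,7) g=1 f=9, (2,4) g=5 f=9]
step 3: expand (1,3) (f=9, h=4) → closed; open now [(1,5) g=3 f=9, (1,6) g=2 f=9, (1,7) g=1 f=9, (2,3) g=6 f=9, (2,4) g=5 f=9]
step 4: expand (2,3) (f=9, h=3) → closed; open now [(1,5) g=3 f=9, (1,6) g=2 f=9, (1,7) g=1 f=9, (2,2) g=7 f=9, (2,4) g=5 f=9]

order=[(0,4) → (1,4) → (1,3) → (2,3)]; open=[(1,5) g=3 f=9, (1,6) g=2 f=9, (1,7) g=1 f=9, (2,2) g=7 f=9, (2,4) g=5 f=9]; closed=[(0,4), (0,5), (0,6), (0,7), (1,3), (1,4), (2,3)]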